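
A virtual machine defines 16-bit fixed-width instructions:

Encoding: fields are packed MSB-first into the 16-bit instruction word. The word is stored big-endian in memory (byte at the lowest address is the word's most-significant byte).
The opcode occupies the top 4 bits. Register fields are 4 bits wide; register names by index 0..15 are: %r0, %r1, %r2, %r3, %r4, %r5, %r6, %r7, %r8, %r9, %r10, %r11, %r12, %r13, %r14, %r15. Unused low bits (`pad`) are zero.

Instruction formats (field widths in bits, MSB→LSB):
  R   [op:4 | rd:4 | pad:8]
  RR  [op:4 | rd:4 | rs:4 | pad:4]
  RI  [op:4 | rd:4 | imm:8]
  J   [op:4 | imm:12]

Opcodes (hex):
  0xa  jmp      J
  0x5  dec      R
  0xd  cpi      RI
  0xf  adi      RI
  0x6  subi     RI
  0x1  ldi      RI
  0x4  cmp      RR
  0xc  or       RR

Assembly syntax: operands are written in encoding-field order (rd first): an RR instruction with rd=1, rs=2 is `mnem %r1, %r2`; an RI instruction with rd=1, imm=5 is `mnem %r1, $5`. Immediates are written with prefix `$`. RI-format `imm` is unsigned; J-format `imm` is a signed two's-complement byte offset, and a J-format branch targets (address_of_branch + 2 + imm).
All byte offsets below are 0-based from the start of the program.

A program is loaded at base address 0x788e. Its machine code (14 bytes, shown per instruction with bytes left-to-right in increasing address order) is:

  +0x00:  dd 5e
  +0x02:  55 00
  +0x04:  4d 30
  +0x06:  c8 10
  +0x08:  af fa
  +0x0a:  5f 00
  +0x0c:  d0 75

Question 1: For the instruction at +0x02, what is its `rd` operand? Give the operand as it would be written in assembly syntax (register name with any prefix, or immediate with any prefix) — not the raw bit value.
%r5

[02] 55 00 → 0x5500
  opcode bits[15:12]=0x5: dec/R
  rd: (w>>8)&0xf=0x5 → %r5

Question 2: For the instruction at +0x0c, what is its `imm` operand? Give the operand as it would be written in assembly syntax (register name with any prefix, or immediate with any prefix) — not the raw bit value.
$117

off 0x0c: read d0 75 as big → 0xd075
  opcode bits[15:12]=0xd: cpi/RI
  rd@[11:8]=0x0 ⇒ %r0
  imm@[7:0]=0x75 ⇒ $117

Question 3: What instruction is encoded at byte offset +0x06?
or %r8, %r1

off 0x06: read c8 10 as big → 0xc810
  op=0xc810>>12=0xc ⇒ or (RR)
  rd: (w>>8)&0xf=0x8 → %r8
  rs: (w>>4)&0xf=0x1 → %r1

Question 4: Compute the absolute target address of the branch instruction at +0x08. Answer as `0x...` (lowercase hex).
0x7892

@+08  big-endian(af fa) = 0xaffa
  top 4b → 0xa → jmp [J]
  imm: (w>>0)&0xfff=0xffa (s12→-6) → $-6
  target = base 0x788e + off 0x08 + 2 + imm -6 = 0x7892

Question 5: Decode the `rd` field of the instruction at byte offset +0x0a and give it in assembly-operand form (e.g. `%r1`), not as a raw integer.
@+0a  big-endian(5f 00) = 0x5f00
  top 4b → 0x5 → dec [R]
  rd@[11:8]=0xf ⇒ %r15

%r15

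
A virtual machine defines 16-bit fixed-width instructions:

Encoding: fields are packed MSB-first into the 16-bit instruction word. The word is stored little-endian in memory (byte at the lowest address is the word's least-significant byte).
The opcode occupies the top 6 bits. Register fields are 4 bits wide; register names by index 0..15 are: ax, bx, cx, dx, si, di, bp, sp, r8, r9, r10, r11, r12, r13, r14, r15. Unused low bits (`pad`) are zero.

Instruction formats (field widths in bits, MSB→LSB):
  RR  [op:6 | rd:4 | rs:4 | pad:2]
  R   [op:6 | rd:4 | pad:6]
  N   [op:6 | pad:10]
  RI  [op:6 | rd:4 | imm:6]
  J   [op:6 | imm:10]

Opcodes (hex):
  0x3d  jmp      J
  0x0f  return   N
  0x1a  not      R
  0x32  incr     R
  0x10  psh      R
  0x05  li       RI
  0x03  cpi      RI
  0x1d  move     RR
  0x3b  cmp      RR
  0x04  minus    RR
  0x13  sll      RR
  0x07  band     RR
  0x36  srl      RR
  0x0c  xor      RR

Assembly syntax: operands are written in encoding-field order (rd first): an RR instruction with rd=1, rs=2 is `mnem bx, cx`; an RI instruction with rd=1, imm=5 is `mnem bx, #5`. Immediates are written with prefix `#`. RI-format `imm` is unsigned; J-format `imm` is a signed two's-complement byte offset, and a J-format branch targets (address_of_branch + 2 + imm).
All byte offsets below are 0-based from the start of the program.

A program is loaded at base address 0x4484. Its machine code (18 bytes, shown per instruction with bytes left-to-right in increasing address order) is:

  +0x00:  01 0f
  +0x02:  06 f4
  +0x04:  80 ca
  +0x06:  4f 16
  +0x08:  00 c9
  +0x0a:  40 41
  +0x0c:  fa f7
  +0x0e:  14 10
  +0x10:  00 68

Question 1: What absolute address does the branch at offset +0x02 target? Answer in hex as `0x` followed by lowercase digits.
off 0x02: read 06 f4 as little → 0xf406
  opcode bits[15:10]=0x3d: jmp/J
  [9:0] imm=6 = #6
  target = base 0x4484 + off 0x02 + 2 + imm 6 = 0x448e

0x448e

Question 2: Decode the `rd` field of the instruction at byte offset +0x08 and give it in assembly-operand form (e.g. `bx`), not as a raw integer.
si

off 0x08: read 00 c9 as little → 0xc900
  top 6b → 0x32 → incr [R]
  [9:6] rd=4 = si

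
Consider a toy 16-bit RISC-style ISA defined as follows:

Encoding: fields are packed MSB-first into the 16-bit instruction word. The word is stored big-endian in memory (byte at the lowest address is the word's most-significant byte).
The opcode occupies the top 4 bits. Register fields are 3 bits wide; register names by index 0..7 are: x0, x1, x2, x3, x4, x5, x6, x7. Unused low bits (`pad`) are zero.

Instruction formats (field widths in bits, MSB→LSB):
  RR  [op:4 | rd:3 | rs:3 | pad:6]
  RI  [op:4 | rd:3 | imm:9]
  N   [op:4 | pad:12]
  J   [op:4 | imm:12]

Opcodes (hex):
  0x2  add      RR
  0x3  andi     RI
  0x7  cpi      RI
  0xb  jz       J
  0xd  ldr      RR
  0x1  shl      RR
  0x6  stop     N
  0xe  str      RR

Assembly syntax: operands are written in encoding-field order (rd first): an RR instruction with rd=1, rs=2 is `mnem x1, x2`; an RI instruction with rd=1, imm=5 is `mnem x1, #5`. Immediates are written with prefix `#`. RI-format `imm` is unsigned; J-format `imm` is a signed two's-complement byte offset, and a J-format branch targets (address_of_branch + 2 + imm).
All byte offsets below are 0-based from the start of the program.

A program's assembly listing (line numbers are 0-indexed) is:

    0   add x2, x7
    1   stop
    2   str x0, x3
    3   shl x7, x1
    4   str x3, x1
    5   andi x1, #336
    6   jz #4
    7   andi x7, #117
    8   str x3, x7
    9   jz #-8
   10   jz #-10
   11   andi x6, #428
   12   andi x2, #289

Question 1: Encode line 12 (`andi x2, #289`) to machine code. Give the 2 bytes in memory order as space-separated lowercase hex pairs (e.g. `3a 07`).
35 21

L12: andi op=0x3:4|rd=2:3|imm=289:9 ⇒ 0x3521 ⇒ big 35 21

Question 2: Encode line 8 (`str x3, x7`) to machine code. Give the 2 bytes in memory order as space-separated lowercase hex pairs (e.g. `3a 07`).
e7 c0

8. str fields op=0xe:4|rd=3:3|rs=7:3|pad=0:6 → word e7c0h → e7 c0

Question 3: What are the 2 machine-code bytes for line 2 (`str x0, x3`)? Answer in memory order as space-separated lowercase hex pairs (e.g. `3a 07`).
L2: str op=0xe:4|rd=0:3|rs=3:3|pad=0:6 ⇒ 0xe0c0 ⇒ big e0 c0

e0 c0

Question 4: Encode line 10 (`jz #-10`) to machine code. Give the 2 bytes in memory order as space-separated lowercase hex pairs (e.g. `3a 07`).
L10: jz op=0xb:4|imm=-10:12 ⇒ 0xbff6 ⇒ big bf f6

bf f6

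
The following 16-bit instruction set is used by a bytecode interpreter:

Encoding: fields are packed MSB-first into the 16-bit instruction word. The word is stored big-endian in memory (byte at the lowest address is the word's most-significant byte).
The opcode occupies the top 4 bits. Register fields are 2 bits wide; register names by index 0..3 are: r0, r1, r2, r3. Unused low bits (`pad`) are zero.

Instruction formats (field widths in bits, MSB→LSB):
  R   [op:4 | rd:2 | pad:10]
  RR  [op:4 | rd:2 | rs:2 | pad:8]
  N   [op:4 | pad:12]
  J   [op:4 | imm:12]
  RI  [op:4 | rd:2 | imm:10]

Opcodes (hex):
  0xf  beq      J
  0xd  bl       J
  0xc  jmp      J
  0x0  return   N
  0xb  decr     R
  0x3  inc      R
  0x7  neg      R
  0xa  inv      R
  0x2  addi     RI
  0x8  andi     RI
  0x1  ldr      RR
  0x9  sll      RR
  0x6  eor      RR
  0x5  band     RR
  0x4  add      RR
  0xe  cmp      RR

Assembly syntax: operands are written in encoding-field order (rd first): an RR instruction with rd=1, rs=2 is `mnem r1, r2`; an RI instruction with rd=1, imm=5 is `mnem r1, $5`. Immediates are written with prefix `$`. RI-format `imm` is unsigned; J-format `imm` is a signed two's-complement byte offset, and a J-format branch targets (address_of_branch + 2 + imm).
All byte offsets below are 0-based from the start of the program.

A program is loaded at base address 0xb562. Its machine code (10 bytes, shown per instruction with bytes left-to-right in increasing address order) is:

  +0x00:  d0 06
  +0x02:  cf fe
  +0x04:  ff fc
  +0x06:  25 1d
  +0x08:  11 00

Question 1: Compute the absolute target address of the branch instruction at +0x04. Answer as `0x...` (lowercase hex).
[04] ff fc → 0xfffc
  top 4b → 0xf → beq [J]
  imm@[11:0]=0xffc (s12→-4) ⇒ $-4
  target = base 0xb562 + off 0x04 + 2 + imm -4 = 0xb564

0xb564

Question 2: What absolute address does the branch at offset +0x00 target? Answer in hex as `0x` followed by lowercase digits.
off 0x00: read d0 06 as big → 0xd006
  opcode bits[15:12]=0xd: bl/J
  imm@[11:0]=0x6 ⇒ $6
  target = base 0xb562 + off 0x00 + 2 + imm 6 = 0xb56a

0xb56a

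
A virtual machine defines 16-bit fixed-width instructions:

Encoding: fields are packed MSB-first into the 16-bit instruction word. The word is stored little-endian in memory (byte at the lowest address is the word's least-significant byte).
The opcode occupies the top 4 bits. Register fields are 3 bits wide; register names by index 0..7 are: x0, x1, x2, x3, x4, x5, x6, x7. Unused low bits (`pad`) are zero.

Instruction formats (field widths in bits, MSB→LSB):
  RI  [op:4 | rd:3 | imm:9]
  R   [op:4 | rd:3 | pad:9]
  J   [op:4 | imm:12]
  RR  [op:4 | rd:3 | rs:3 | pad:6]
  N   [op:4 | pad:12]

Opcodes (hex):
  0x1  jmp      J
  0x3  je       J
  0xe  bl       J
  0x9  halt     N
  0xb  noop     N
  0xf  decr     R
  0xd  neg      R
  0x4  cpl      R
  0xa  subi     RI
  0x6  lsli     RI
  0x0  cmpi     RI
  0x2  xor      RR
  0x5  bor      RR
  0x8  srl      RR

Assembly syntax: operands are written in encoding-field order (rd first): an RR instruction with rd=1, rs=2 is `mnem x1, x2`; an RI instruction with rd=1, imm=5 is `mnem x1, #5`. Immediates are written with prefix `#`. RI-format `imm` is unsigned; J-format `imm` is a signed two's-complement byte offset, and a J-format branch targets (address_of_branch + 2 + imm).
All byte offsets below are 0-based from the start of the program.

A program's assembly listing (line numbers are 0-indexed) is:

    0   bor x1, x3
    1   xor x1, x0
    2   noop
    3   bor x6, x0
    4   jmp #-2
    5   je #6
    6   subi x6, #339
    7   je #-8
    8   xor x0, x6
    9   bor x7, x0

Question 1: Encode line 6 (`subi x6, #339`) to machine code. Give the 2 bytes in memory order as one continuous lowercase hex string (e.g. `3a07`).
line 6 (subi): pack op=0xa:4|rd=6:3|imm=339:9 = 0xad53; little→ 53 ad

53ad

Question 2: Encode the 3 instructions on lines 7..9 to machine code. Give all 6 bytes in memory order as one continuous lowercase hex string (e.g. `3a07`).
7. je fields op=0x3:4|imm=-8:12 → word 3ff8h → f8 3f
8. xor fields op=0x2:4|rd=0:3|rs=6:3|pad=0:6 → word 2180h → 80 21
9. bor fields op=0x5:4|rd=7:3|rs=0:3|pad=0:6 → word 5e00h → 00 5e

f83f8021005e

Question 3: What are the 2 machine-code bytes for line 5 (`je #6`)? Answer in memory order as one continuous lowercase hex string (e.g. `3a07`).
0630

line 5 (je): pack op=0x3:4|imm=6:12 = 0x3006; little→ 06 30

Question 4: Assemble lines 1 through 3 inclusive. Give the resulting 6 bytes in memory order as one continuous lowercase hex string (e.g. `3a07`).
002200b0005c

1. xor fields op=0x2:4|rd=1:3|rs=0:3|pad=0:6 → word 2200h → 00 22
2. noop fields op=0xb:4|pad=0:12 → word b000h → 00 b0
3. bor fields op=0x5:4|rd=6:3|rs=0:3|pad=0:6 → word 5c00h → 00 5c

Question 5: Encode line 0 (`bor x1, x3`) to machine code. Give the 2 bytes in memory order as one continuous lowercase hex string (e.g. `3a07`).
c052

0. bor fields op=0x5:4|rd=1:3|rs=3:3|pad=0:6 → word 52c0h → c0 52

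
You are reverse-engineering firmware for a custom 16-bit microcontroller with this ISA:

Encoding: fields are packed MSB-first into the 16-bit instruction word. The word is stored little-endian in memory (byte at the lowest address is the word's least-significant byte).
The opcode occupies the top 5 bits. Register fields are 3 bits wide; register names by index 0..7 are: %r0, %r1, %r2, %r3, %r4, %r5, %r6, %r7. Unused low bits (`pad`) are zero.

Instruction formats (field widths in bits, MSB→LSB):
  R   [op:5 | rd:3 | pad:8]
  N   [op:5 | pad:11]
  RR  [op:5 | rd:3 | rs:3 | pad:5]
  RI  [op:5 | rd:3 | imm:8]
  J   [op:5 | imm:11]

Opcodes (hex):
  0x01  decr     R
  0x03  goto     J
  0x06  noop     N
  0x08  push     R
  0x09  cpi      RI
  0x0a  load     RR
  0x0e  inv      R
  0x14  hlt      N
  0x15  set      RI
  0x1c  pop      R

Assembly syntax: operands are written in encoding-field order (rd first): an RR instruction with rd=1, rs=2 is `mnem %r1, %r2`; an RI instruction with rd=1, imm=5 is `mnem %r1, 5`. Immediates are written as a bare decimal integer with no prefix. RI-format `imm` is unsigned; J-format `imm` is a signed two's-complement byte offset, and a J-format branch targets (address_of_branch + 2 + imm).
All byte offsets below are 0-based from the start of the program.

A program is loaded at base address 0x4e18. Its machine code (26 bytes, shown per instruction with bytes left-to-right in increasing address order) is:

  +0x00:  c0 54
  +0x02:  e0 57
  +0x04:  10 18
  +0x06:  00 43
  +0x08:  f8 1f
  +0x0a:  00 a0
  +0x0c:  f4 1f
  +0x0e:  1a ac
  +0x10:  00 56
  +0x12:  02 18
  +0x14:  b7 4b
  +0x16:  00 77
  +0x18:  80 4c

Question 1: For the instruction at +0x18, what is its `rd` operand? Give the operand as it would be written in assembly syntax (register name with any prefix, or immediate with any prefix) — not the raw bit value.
off 0x18: read 80 4c as little → 0x4c80
  top 5b → 0x9 → cpi [RI]
  rd@[10:8]=0x4 ⇒ %r4
  imm@[7:0]=0x80 ⇒ 128

%r4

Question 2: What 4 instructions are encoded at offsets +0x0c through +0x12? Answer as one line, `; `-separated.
+0x0c: f4 1f ⇒ word 0x1ff4 (little)
  op=0x1ff4>>11=0x3 ⇒ goto (J)
  imm@[10:0]=0x7f4 (s11→-12) ⇒ -12
+0x0e: 1a ac ⇒ word 0xac1a (little)
  op=0xac1a>>11=0x15 ⇒ set (RI)
  rd@[10:8]=0x4 ⇒ %r4
  imm@[7:0]=0x1a ⇒ 26
+0x10: 00 56 ⇒ word 0x5600 (little)
  op=0x5600>>11=0xa ⇒ load (RR)
  rd@[10:8]=0x6 ⇒ %r6
  rs@[7:5]=0x0 ⇒ %r0
+0x12: 02 18 ⇒ word 0x1802 (little)
  op=0x1802>>11=0x3 ⇒ goto (J)
  imm@[10:0]=0x2 ⇒ 2

goto -12; set %r4, 26; load %r6, %r0; goto 2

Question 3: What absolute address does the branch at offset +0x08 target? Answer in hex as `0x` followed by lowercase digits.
off 0x08: read f8 1f as little → 0x1ff8
  op=0x1ff8>>11=0x3 ⇒ goto (J)
  imm: (w>>0)&0x7ff=0x7f8 (s11→-8) → -8
  target = base 0x4e18 + off 0x08 + 2 + imm -8 = 0x4e1a

0x4e1a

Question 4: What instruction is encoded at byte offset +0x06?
push %r3

@+06  little-endian(00 43) = 0x4300
  opcode bits[15:11]=0x8: push/R
  [10:8] rd=3 = %r3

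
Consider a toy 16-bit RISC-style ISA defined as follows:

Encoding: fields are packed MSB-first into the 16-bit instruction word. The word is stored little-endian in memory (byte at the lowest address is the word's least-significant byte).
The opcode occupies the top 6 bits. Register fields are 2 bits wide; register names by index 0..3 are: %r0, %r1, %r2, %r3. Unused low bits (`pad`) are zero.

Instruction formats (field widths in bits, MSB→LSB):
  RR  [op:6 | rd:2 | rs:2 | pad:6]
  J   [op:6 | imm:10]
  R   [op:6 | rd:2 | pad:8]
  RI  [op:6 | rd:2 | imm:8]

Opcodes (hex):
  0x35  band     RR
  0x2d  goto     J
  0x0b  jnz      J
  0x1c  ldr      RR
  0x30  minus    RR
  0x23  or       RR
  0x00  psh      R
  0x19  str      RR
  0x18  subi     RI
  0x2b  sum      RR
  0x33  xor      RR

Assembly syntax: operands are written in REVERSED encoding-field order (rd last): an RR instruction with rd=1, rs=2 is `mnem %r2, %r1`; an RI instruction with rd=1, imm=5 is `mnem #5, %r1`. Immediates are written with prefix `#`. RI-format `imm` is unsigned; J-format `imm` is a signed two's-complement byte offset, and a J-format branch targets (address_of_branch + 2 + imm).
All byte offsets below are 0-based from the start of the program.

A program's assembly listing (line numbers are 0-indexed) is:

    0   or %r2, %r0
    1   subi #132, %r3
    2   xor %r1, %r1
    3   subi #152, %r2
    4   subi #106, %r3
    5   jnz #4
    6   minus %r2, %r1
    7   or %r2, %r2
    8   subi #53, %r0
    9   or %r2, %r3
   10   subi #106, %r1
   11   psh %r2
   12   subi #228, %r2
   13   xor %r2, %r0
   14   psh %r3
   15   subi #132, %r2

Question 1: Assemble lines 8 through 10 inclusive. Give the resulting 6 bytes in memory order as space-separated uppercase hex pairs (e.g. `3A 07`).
L8: subi op=0x18:6|rd=0:2|imm=53:8 ⇒ 0x6035 ⇒ little 35 60
L9: or op=0x23:6|rd=3:2|rs=2:2|pad=0:6 ⇒ 0x8f80 ⇒ little 80 8f
L10: subi op=0x18:6|rd=1:2|imm=106:8 ⇒ 0x616a ⇒ little 6a 61

35 60 80 8F 6A 61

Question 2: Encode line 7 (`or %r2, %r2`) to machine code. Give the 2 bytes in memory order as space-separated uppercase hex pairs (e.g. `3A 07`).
7. or fields op=0x23:6|rd=2:2|rs=2:2|pad=0:6 → word 8e80h → 80 8e

80 8E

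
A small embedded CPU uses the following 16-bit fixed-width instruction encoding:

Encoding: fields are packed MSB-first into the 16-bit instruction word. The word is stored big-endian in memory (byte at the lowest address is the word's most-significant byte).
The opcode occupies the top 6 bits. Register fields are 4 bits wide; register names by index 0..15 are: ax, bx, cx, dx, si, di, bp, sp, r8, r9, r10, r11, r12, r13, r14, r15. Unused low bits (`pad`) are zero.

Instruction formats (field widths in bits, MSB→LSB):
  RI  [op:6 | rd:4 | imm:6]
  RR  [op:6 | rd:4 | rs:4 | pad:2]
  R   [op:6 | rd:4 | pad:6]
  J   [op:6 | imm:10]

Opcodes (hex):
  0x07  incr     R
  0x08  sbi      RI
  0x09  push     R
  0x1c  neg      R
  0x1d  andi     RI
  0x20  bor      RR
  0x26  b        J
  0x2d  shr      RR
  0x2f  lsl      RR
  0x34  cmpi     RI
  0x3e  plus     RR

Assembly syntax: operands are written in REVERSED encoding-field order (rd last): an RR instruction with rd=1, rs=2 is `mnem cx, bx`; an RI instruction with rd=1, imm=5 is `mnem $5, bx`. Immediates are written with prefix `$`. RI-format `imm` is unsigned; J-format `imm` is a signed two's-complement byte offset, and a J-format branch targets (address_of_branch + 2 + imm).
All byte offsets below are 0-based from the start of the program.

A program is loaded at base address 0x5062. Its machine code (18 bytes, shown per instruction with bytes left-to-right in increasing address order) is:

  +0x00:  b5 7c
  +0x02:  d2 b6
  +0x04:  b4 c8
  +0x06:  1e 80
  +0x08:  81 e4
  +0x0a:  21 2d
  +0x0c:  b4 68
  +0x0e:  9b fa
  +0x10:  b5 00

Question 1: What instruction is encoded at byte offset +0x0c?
[0c] b4 68 → 0xb468
  op=0xb468>>10=0x2d ⇒ shr (RR)
  rd@[9:6]=0x1 ⇒ bx
  rs@[5:2]=0xa ⇒ r10

shr r10, bx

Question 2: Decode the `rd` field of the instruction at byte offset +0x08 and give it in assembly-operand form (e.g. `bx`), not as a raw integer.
off 0x08: read 81 e4 as big → 0x81e4
  opcode bits[15:10]=0x20: bor/RR
  rd: (w>>6)&0xf=0x7 → sp
  rs: (w>>2)&0xf=0x9 → r9

sp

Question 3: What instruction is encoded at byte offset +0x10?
[10] b5 00 → 0xb500
  opcode bits[15:10]=0x2d: shr/RR
  [9:6] rd=4 = si
  [5:2] rs=0 = ax

shr ax, si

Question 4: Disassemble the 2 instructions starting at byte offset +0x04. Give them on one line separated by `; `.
shr cx, dx; incr r10

[04] b4 c8 → 0xb4c8
  opcode bits[15:10]=0x2d: shr/RR
  [9:6] rd=3 = dx
  [5:2] rs=2 = cx
[06] 1e 80 → 0x1e80
  opcode bits[15:10]=0x7: incr/R
  [9:6] rd=10 = r10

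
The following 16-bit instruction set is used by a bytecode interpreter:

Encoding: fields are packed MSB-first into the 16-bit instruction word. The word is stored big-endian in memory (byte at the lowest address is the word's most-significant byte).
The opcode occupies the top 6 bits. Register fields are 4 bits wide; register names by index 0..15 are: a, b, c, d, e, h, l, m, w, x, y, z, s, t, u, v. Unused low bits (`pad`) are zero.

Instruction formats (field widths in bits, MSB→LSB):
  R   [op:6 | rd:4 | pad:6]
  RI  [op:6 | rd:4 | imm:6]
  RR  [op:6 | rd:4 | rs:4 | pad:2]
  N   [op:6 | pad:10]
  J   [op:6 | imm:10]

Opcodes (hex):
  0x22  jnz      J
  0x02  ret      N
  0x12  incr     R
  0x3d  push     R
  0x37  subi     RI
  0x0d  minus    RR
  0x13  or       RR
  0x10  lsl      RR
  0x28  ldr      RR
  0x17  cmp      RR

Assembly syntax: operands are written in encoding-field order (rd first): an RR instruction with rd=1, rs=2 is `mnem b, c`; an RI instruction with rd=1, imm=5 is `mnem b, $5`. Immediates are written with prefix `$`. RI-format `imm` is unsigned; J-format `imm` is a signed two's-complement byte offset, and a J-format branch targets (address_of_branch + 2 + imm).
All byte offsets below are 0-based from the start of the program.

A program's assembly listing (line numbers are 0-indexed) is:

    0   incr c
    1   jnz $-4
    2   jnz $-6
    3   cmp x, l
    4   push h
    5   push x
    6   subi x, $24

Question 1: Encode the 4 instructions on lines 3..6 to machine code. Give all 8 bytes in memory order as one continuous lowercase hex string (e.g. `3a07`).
5e58f540f640de58

3. cmp fields op=0x17:6|rd=9:4|rs=6:4|pad=0:2 → word 5e58h → 5e 58
4. push fields op=0x3d:6|rd=5:4|pad=0:6 → word f540h → f5 40
5. push fields op=0x3d:6|rd=9:4|pad=0:6 → word f640h → f6 40
6. subi fields op=0x37:6|rd=9:4|imm=24:6 → word de58h → de 58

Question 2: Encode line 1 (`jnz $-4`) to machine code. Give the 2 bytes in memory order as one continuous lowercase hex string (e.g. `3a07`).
8bfc

1. jnz fields op=0x22:6|imm=-4:10 → word 8bfch → 8b fc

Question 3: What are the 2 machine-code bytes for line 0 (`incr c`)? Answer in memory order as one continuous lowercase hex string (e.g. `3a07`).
4880

L0: incr op=0x12:6|rd=2:4|pad=0:6 ⇒ 0x4880 ⇒ big 48 80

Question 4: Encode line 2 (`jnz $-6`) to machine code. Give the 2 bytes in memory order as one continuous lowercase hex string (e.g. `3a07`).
L2: jnz op=0x22:6|imm=-6:10 ⇒ 0x8bfa ⇒ big 8b fa

8bfa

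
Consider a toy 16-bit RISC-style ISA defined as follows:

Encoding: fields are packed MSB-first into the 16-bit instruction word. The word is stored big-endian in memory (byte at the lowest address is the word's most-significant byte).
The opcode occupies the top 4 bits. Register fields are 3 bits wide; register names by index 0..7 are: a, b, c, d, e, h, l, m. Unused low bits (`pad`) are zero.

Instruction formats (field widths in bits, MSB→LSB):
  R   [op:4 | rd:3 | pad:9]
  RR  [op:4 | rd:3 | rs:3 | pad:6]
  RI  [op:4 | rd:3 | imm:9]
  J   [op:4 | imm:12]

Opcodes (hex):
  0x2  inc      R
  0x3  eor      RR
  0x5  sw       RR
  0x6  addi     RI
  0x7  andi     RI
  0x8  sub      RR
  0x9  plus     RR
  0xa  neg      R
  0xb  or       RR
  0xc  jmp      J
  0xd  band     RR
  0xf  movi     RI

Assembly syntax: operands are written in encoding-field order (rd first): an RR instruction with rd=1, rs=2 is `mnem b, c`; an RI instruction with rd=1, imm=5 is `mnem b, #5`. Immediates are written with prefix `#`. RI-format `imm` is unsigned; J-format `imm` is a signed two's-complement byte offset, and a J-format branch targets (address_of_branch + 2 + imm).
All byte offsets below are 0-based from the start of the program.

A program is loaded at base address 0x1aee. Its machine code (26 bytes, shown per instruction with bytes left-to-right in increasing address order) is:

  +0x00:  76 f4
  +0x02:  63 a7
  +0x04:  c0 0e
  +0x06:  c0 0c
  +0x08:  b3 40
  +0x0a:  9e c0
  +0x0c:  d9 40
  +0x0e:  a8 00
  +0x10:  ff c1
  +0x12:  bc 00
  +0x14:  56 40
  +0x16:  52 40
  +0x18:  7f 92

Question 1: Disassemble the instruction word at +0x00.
andi d, #244

[00] 76 f4 → 0x76f4
  top 4b → 0x7 → andi [RI]
  rd@[11:9]=0x3 ⇒ d
  imm@[8:0]=0xf4 ⇒ #244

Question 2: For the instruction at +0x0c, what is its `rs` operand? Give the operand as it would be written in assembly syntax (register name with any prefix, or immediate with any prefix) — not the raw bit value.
@+0c  big-endian(d9 40) = 0xd940
  top 4b → 0xd → band [RR]
  [11:9] rd=4 = e
  [8:6] rs=5 = h

h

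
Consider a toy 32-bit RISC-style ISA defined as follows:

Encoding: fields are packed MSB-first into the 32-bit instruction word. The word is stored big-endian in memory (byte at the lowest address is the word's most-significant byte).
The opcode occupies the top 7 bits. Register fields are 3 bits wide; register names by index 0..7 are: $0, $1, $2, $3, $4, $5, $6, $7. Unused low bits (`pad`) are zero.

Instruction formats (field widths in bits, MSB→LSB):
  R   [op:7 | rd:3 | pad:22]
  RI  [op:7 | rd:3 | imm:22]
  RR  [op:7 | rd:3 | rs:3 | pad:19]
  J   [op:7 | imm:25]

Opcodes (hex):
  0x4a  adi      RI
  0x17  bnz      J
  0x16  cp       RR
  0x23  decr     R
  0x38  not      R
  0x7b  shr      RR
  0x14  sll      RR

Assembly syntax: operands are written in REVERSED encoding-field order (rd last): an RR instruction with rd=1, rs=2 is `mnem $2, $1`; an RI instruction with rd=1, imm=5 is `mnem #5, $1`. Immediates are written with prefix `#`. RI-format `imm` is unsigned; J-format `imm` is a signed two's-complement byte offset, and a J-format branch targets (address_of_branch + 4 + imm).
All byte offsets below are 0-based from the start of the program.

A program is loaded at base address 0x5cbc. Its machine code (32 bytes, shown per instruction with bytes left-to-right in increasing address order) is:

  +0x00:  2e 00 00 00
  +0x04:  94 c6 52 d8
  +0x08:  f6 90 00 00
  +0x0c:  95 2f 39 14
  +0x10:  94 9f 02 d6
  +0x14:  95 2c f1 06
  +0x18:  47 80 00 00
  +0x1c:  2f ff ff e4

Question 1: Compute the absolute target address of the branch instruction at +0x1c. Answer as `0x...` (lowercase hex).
+0x1c: 2f ff ff e4 ⇒ word 0x2fffffe4 (big)
  opcode bits[31:25]=0x17: bnz/J
  imm@[24:0]=0x1ffffe4 (s25→-28) ⇒ #-28
  target = base 0x5cbc + off 0x1c + 4 + imm -28 = 0x5cc0

0x5cc0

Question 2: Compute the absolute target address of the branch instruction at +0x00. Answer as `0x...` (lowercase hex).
off 0x00: read 2e 00 00 00 as big → 0x2e000000
  op=0x2e000000>>25=0x17 ⇒ bnz (J)
  imm: (w>>0)&0x1ffffff=0x0 → #0
  target = base 0x5cbc + off 0x00 + 4 + imm 0 = 0x5cc0

0x5cc0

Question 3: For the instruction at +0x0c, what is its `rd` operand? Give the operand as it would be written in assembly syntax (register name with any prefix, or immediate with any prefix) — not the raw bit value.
$4

+0x0c: 95 2f 39 14 ⇒ word 0x952f3914 (big)
  opcode bits[31:25]=0x4a: adi/RI
  rd: (w>>22)&0x7=0x4 → $4
  imm: (w>>0)&0x3fffff=0x2f3914 → #3094804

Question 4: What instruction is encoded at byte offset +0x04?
adi #414424, $3

@+04  big-endian(94 c6 52 d8) = 0x94c652d8
  opcode bits[31:25]=0x4a: adi/RI
  rd@[24:22]=0x3 ⇒ $3
  imm@[21:0]=0x652d8 ⇒ #414424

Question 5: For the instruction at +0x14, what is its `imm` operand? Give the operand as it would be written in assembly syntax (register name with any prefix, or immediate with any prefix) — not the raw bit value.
#2945286

+0x14: 95 2c f1 06 ⇒ word 0x952cf106 (big)
  op=0x952cf106>>25=0x4a ⇒ adi (RI)
  rd@[24:22]=0x4 ⇒ $4
  imm@[21:0]=0x2cf106 ⇒ #2945286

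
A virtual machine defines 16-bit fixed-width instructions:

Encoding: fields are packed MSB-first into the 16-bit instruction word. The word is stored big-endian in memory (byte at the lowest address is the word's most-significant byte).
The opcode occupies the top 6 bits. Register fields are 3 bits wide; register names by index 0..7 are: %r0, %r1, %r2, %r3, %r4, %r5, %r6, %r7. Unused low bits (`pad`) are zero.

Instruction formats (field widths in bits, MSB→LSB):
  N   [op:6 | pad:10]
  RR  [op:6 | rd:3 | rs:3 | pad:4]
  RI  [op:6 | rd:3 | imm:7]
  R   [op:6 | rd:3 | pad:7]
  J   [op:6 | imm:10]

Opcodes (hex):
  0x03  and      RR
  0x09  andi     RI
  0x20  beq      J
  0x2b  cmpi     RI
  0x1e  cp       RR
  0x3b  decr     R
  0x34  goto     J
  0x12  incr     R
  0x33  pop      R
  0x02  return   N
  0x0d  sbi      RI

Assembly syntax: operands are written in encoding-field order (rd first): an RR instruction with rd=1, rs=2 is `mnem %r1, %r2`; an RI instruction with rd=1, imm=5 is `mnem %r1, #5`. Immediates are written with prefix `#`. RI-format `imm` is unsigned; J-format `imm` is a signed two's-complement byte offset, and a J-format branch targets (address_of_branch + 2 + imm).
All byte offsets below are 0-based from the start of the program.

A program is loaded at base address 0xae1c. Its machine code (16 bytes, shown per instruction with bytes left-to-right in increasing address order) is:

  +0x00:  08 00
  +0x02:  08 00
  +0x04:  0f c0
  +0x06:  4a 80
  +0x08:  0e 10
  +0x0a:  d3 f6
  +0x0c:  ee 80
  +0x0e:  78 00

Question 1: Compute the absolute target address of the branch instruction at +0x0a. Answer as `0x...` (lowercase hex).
0xae1e

+0x0a: d3 f6 ⇒ word 0xd3f6 (big)
  op=0xd3f6>>10=0x34 ⇒ goto (J)
  [9:0] imm=1014 (s10→-10) = #-10
  target = base 0xae1c + off 0x0a + 2 + imm -10 = 0xae1e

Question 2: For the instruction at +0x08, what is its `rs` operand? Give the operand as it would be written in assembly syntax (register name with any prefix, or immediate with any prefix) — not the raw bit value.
+0x08: 0e 10 ⇒ word 0x0e10 (big)
  op=0x0e10>>10=0x3 ⇒ and (RR)
  rd@[9:7]=0x4 ⇒ %r4
  rs@[6:4]=0x1 ⇒ %r1

%r1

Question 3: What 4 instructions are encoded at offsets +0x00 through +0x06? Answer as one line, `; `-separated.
[00] 08 00 → 0x0800
  opcode bits[15:10]=0x2: return/N
[02] 08 00 → 0x0800
  opcode bits[15:10]=0x2: return/N
[04] 0f c0 → 0x0fc0
  opcode bits[15:10]=0x3: and/RR
  [9:7] rd=7 = %r7
  [6:4] rs=4 = %r4
[06] 4a 80 → 0x4a80
  opcode bits[15:10]=0x12: incr/R
  [9:7] rd=5 = %r5

return; return; and %r7, %r4; incr %r5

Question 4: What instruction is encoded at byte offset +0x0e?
cp %r0, %r0

off 0x0e: read 78 00 as big → 0x7800
  op=0x7800>>10=0x1e ⇒ cp (RR)
  rd@[9:7]=0x0 ⇒ %r0
  rs@[6:4]=0x0 ⇒ %r0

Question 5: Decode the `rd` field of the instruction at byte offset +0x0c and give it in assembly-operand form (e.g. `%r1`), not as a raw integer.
%r5

+0x0c: ee 80 ⇒ word 0xee80 (big)
  top 6b → 0x3b → decr [R]
  [9:7] rd=5 = %r5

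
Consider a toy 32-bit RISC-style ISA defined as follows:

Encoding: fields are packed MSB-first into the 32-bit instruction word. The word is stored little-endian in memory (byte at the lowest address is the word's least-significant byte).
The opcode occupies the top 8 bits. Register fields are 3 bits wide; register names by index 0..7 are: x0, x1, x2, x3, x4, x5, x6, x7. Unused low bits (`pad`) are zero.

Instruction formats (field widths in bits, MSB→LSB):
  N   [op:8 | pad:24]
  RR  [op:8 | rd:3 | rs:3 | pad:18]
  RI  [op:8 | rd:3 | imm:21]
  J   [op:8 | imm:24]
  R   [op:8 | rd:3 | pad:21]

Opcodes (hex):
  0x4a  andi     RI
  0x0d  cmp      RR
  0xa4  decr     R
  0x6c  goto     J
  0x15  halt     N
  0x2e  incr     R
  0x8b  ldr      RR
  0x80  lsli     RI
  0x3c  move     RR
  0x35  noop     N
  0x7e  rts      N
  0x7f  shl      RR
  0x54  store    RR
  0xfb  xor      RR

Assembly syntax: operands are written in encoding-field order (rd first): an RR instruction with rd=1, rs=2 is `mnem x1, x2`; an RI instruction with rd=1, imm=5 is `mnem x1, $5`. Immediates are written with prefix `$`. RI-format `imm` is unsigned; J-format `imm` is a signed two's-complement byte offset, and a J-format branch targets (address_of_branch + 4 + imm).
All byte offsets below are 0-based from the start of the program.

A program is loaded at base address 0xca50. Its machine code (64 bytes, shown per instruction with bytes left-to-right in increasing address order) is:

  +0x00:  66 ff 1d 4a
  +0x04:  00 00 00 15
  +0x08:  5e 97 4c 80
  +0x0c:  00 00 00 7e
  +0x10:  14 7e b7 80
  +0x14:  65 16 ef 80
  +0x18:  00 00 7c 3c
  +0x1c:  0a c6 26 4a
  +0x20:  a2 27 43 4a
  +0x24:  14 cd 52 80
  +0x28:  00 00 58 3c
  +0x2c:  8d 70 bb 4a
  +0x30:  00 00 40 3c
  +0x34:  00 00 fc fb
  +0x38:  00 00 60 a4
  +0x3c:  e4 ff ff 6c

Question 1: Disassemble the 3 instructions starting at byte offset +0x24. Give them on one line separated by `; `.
+0x24: 14 cd 52 80 ⇒ word 0x8052cd14 (little)
  opcode bits[31:24]=0x80: lsli/RI
  rd@[23:21]=0x2 ⇒ x2
  imm@[20:0]=0x12cd14 ⇒ $1232148
+0x28: 00 00 58 3c ⇒ word 0x3c580000 (little)
  opcode bits[31:24]=0x3c: move/RR
  rd@[23:21]=0x2 ⇒ x2
  rs@[20:18]=0x6 ⇒ x6
+0x2c: 8d 70 bb 4a ⇒ word 0x4abb708d (little)
  opcode bits[31:24]=0x4a: andi/RI
  rd@[23:21]=0x5 ⇒ x5
  imm@[20:0]=0x1b708d ⇒ $1798285

lsli x2, $1232148; move x2, x6; andi x5, $1798285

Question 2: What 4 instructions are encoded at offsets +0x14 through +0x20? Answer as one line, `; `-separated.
lsli x7, $988773; move x3, x7; andi x1, $443914; andi x2, $206754

@+14  little-endian(65 16 ef 80) = 0x80ef1665
  op=0x80ef1665>>24=0x80 ⇒ lsli (RI)
  rd: (w>>21)&0x7=0x7 → x7
  imm: (w>>0)&0x1fffff=0xf1665 → $988773
@+18  little-endian(00 00 7c 3c) = 0x3c7c0000
  op=0x3c7c0000>>24=0x3c ⇒ move (RR)
  rd: (w>>21)&0x7=0x3 → x3
  rs: (w>>18)&0x7=0x7 → x7
@+1c  little-endian(0a c6 26 4a) = 0x4a26c60a
  op=0x4a26c60a>>24=0x4a ⇒ andi (RI)
  rd: (w>>21)&0x7=0x1 → x1
  imm: (w>>0)&0x1fffff=0x6c60a → $443914
@+20  little-endian(a2 27 43 4a) = 0x4a4327a2
  op=0x4a4327a2>>24=0x4a ⇒ andi (RI)
  rd: (w>>21)&0x7=0x2 → x2
  imm: (w>>0)&0x1fffff=0x327a2 → $206754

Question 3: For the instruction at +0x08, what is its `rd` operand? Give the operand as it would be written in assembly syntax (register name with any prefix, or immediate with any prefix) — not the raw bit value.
+0x08: 5e 97 4c 80 ⇒ word 0x804c975e (little)
  top 8b → 0x80 → lsli [RI]
  rd@[23:21]=0x2 ⇒ x2
  imm@[20:0]=0xc975e ⇒ $825182

x2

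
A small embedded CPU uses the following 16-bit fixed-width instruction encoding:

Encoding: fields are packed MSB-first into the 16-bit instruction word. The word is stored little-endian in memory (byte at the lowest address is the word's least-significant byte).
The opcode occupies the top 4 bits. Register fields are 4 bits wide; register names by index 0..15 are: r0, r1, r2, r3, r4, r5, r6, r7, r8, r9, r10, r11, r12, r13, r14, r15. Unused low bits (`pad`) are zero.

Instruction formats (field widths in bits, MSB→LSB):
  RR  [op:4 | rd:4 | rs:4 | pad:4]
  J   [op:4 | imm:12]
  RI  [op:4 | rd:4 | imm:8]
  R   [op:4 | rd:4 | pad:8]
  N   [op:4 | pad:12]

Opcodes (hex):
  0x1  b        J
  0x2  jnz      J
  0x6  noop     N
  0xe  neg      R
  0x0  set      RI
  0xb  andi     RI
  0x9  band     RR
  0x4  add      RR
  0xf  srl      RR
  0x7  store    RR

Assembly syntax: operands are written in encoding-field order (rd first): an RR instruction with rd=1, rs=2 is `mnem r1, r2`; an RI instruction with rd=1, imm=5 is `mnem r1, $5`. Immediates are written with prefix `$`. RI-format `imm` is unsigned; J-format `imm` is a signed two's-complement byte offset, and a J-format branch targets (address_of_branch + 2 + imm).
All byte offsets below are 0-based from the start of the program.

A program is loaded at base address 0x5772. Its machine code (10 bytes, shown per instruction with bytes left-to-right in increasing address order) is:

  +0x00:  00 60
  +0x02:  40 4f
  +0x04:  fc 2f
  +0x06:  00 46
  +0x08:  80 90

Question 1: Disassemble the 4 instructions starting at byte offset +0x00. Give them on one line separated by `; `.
noop; add r15, r4; jnz $-4; add r6, r0

+0x00: 00 60 ⇒ word 0x6000 (little)
  top 4b → 0x6 → noop [N]
+0x02: 40 4f ⇒ word 0x4f40 (little)
  top 4b → 0x4 → add [RR]
  rd: (w>>8)&0xf=0xf → r15
  rs: (w>>4)&0xf=0x4 → r4
+0x04: fc 2f ⇒ word 0x2ffc (little)
  top 4b → 0x2 → jnz [J]
  imm: (w>>0)&0xfff=0xffc (s12→-4) → $-4
+0x06: 00 46 ⇒ word 0x4600 (little)
  top 4b → 0x4 → add [RR]
  rd: (w>>8)&0xf=0x6 → r6
  rs: (w>>4)&0xf=0x0 → r0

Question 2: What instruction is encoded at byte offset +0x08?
[08] 80 90 → 0x9080
  top 4b → 0x9 → band [RR]
  rd: (w>>8)&0xf=0x0 → r0
  rs: (w>>4)&0xf=0x8 → r8

band r0, r8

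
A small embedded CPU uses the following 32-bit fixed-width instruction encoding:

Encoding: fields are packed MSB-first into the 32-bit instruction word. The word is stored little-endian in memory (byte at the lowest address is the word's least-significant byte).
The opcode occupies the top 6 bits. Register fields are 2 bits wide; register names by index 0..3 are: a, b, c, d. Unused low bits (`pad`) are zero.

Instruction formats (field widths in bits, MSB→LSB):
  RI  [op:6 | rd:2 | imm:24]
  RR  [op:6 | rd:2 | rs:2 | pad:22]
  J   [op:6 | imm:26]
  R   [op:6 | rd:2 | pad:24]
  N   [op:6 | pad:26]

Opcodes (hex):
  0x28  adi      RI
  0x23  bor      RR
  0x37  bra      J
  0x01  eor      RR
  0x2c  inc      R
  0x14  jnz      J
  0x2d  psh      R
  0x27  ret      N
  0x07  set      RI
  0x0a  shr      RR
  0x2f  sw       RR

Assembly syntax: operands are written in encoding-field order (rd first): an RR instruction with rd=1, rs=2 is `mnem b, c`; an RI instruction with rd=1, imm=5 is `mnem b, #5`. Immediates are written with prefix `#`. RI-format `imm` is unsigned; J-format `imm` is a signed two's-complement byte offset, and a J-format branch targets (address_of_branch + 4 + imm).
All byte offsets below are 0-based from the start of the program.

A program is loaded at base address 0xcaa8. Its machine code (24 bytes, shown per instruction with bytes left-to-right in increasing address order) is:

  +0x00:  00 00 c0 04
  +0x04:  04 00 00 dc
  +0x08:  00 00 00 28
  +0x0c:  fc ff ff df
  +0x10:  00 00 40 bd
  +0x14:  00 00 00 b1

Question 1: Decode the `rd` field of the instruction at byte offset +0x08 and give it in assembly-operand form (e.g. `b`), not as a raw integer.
[08] 00 00 00 28 → 0x28000000
  opcode bits[31:26]=0xa: shr/RR
  rd@[25:24]=0x0 ⇒ a
  rs@[23:22]=0x0 ⇒ a

a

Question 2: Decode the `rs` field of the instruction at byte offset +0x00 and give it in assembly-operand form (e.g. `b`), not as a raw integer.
d

off 0x00: read 00 00 c0 04 as little → 0x04c00000
  opcode bits[31:26]=0x1: eor/RR
  [25:24] rd=0 = a
  [23:22] rs=3 = d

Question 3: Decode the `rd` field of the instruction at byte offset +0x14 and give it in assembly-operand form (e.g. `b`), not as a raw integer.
b

+0x14: 00 00 00 b1 ⇒ word 0xb1000000 (little)
  opcode bits[31:26]=0x2c: inc/R
  rd@[25:24]=0x1 ⇒ b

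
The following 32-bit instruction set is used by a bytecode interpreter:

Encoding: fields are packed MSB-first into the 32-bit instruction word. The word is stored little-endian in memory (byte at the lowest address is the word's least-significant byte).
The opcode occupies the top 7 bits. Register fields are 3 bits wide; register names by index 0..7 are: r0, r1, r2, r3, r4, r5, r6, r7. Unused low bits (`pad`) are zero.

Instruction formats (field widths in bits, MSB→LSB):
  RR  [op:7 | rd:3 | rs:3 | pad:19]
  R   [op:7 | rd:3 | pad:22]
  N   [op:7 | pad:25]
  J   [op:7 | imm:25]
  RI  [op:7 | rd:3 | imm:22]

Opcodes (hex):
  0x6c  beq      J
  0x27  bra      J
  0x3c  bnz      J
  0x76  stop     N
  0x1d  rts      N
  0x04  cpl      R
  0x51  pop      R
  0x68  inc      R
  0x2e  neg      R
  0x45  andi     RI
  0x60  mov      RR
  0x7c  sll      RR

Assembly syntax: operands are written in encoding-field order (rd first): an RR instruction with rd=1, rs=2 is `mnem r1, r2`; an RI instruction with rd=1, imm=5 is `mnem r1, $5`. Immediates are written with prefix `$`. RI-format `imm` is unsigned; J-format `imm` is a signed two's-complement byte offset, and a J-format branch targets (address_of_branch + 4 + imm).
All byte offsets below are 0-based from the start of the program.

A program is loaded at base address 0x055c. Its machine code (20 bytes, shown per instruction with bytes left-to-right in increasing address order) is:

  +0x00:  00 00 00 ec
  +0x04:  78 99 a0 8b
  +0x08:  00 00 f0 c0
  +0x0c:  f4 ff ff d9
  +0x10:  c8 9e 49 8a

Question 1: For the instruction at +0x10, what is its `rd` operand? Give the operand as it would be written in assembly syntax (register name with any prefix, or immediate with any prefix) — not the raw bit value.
r1

@+10  little-endian(c8 9e 49 8a) = 0x8a499ec8
  op=0x8a499ec8>>25=0x45 ⇒ andi (RI)
  rd@[24:22]=0x1 ⇒ r1
  imm@[21:0]=0x99ec8 ⇒ $630472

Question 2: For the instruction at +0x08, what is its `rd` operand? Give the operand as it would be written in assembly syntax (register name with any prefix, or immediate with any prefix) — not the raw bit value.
@+08  little-endian(00 00 f0 c0) = 0xc0f00000
  top 7b → 0x60 → mov [RR]
  [24:22] rd=3 = r3
  [21:19] rs=6 = r6

r3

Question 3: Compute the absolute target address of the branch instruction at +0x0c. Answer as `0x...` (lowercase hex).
[0c] f4 ff ff d9 → 0xd9fffff4
  opcode bits[31:25]=0x6c: beq/J
  [24:0] imm=33554420 (s25→-12) = $-12
  target = base 0x055c + off 0x0c + 4 + imm -12 = 0x0560

0x0560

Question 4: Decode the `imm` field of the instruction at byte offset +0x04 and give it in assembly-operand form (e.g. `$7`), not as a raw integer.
+0x04: 78 99 a0 8b ⇒ word 0x8ba09978 (little)
  op=0x8ba09978>>25=0x45 ⇒ andi (RI)
  [24:22] rd=6 = r6
  [21:0] imm=2136440 = $2136440

$2136440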